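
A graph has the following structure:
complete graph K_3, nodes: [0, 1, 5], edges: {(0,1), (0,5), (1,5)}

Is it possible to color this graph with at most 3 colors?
Yes, G is 3-colorable

A valid 3-coloring: color 1: [0]; color 2: [5]; color 3: [1].
(χ(G) = 3 ≤ 3.)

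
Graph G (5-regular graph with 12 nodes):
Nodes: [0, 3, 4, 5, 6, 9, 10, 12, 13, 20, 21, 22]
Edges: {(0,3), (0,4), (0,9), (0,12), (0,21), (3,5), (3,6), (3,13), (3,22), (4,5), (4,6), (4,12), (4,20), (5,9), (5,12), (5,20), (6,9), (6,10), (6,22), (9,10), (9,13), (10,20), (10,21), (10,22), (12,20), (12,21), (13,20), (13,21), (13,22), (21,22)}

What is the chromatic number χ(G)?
Clique number ω(G) = 4 (lower bound: χ ≥ ω).
The clique on [4, 5, 12, 20] has size 4, forcing χ ≥ 4, and the coloring below uses 4 colors, so χ(G) = 4.
A valid 4-coloring: color 1: [3, 4, 9, 21]; color 2: [0, 6, 20]; color 3: [5, 10, 13]; color 4: [12, 22].

χ(G) = 4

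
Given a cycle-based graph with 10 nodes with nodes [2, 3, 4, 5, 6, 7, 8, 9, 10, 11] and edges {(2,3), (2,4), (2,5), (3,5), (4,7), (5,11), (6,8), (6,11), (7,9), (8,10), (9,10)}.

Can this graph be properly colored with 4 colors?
Yes, G is 4-colorable

A valid 4-coloring: color 1: [2, 7, 10, 11]; color 2: [4, 5, 8, 9]; color 3: [3, 6].
(χ(G) = 3 ≤ 4.)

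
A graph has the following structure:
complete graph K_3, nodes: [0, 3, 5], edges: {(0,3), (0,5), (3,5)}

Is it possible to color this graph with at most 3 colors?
A valid 3-coloring: color 1: [0]; color 2: [3]; color 3: [5].
(χ(G) = 3 ≤ 3.)

Yes, G is 3-colorable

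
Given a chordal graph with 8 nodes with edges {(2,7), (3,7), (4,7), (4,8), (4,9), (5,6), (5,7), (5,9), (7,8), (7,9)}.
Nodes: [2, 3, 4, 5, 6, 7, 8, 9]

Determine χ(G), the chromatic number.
χ(G) = 3

Clique number ω(G) = 3 (lower bound: χ ≥ ω).
The clique on [4, 7, 8] has size 3, forcing χ ≥ 3, and the coloring below uses 3 colors, so χ(G) = 3.
A valid 3-coloring: color 1: [6, 7]; color 2: [2, 3, 4, 5]; color 3: [8, 9].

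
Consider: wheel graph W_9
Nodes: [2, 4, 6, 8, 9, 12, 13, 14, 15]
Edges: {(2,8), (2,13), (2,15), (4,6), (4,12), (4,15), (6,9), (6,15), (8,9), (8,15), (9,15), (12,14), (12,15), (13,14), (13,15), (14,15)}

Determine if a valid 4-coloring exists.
Yes, G is 4-colorable

A valid 4-coloring: color 1: [15]; color 2: [2, 4, 9, 14]; color 3: [6, 8, 12, 13].
(χ(G) = 3 ≤ 4.)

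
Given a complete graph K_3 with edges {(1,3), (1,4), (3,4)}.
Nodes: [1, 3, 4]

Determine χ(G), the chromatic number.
χ(G) = 3

Clique number ω(G) = 3 (lower bound: χ ≥ ω).
The clique on [1, 3, 4] has size 3, forcing χ ≥ 3, and the coloring below uses 3 colors, so χ(G) = 3.
A valid 3-coloring: color 1: [3]; color 2: [4]; color 3: [1].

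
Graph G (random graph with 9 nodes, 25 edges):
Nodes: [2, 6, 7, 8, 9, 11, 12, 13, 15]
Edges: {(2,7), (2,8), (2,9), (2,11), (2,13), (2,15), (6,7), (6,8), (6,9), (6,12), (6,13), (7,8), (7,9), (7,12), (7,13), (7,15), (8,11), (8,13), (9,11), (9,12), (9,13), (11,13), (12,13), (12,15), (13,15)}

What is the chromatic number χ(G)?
Clique number ω(G) = 5 (lower bound: χ ≥ ω).
The clique on [6, 7, 9, 12, 13] has size 5, forcing χ ≥ 5, and the coloring below uses 5 colors, so χ(G) = 5.
A valid 5-coloring: color 1: [13]; color 2: [7, 11]; color 3: [8, 9, 15]; color 4: [2, 12]; color 5: [6].

χ(G) = 5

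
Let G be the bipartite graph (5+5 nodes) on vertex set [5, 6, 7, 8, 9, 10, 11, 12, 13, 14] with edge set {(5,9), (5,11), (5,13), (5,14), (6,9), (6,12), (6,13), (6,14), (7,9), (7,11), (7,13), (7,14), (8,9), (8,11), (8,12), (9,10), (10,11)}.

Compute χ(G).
χ(G) = 2

Clique number ω(G) = 2 (lower bound: χ ≥ ω).
The graph is bipartite (no odd cycle), so 2 colors suffice: χ(G) = 2.
A valid 2-coloring: color 1: [9, 11, 12, 13, 14]; color 2: [5, 6, 7, 8, 10].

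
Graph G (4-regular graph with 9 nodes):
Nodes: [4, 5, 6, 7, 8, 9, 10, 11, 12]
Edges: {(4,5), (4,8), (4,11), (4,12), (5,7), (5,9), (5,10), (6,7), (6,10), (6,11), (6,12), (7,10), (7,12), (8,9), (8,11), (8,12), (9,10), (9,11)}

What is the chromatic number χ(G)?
χ(G) = 3

Clique number ω(G) = 3 (lower bound: χ ≥ ω).
The clique on [4, 8, 11] has size 3, forcing χ ≥ 3, and the coloring below uses 3 colors, so χ(G) = 3.
A valid 3-coloring: color 1: [5, 6, 8]; color 2: [10, 11, 12]; color 3: [4, 7, 9].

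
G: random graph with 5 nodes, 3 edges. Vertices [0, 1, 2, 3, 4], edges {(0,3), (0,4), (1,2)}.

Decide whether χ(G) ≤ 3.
A valid 3-coloring: color 1: [0, 2]; color 2: [1, 3, 4].
(χ(G) = 2 ≤ 3.)

Yes, G is 3-colorable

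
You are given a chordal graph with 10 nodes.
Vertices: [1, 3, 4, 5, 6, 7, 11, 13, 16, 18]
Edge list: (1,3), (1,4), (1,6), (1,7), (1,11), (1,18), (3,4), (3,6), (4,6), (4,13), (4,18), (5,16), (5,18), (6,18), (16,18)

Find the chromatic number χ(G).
Clique number ω(G) = 4 (lower bound: χ ≥ ω).
The clique on [1, 4, 6, 18] has size 4, forcing χ ≥ 4, and the coloring below uses 4 colors, so χ(G) = 4.
A valid 4-coloring: color 1: [1, 5, 13]; color 2: [3, 7, 11, 18]; color 3: [4, 16]; color 4: [6].

χ(G) = 4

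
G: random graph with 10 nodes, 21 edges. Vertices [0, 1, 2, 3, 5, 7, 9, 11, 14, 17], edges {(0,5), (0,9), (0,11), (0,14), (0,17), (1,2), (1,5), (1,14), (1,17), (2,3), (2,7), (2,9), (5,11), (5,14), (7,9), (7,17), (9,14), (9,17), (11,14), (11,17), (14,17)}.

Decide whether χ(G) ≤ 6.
Yes, G is 6-colorable

A valid 6-coloring: color 1: [3, 7, 14]; color 2: [2, 5, 17]; color 3: [0, 1]; color 4: [9, 11].
(χ(G) = 4 ≤ 6.)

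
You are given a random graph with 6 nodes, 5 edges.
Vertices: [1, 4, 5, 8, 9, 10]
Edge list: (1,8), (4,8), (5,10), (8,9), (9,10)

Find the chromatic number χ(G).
Clique number ω(G) = 2 (lower bound: χ ≥ ω).
The graph is bipartite (no odd cycle), so 2 colors suffice: χ(G) = 2.
A valid 2-coloring: color 1: [8, 10]; color 2: [1, 4, 5, 9].

χ(G) = 2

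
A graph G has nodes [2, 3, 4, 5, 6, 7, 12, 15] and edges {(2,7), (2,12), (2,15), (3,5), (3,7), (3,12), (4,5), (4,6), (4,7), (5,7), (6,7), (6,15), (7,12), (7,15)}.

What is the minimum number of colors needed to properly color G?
χ(G) = 4

Clique number ω(G) = 3 (lower bound: χ ≥ ω).
Odd cycle [4, 5, 3, 12, 2, 15, 6] needs 3 colors (χ ≥ 3).
Vertex 7 is adjacent to every vertex of [2, 3, 4, 5, 6, 12, 15], which already need 3 colors among themselves, so 7 needs a new color (χ ≥ 4).
The coloring below uses 4 colors, so χ(G) = 4.
A valid 4-coloring: color 1: [7]; color 2: [3, 4, 15]; color 3: [5, 6, 12]; color 4: [2].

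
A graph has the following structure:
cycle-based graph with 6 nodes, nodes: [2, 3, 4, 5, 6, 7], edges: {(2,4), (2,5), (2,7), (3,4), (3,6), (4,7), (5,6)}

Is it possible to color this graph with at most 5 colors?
A valid 5-coloring: color 1: [2, 3]; color 2: [4, 6]; color 3: [5, 7].
(χ(G) = 3 ≤ 5.)

Yes, G is 5-colorable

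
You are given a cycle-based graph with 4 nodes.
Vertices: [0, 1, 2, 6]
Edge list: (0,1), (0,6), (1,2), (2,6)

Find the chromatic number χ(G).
Clique number ω(G) = 2 (lower bound: χ ≥ ω).
The graph is bipartite (no odd cycle), so 2 colors suffice: χ(G) = 2.
A valid 2-coloring: color 1: [1, 6]; color 2: [0, 2].

χ(G) = 2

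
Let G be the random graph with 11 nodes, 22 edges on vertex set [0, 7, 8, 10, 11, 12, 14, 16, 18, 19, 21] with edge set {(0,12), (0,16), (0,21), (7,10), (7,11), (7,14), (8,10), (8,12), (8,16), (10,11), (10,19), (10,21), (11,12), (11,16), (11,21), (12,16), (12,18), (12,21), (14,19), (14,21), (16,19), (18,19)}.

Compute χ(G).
χ(G) = 3

Clique number ω(G) = 3 (lower bound: χ ≥ ω).
The clique on [7, 10, 11] has size 3, forcing χ ≥ 3, and the coloring below uses 3 colors, so χ(G) = 3.
A valid 3-coloring: color 1: [10, 12, 14]; color 2: [7, 16, 18, 21]; color 3: [0, 8, 11, 19].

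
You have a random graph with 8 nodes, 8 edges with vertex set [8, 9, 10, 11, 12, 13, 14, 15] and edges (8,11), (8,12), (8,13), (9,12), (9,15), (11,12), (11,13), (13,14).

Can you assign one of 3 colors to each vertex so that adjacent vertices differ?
Yes, G is 3-colorable

A valid 3-coloring: color 1: [9, 10, 11, 14]; color 2: [12, 13, 15]; color 3: [8].
(χ(G) = 3 ≤ 3.)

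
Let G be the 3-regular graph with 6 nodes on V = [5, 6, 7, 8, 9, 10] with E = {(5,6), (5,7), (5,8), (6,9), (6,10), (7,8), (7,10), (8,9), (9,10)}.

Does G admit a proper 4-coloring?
Yes, G is 4-colorable

A valid 4-coloring: color 1: [8, 10]; color 2: [6, 7]; color 3: [5, 9].
(χ(G) = 3 ≤ 4.)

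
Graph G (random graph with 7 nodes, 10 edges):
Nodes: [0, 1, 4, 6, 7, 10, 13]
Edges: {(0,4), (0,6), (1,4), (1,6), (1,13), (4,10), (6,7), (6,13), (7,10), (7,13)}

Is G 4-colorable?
A valid 4-coloring: color 1: [4, 6]; color 2: [0, 1, 7]; color 3: [10, 13].
(χ(G) = 3 ≤ 4.)

Yes, G is 4-colorable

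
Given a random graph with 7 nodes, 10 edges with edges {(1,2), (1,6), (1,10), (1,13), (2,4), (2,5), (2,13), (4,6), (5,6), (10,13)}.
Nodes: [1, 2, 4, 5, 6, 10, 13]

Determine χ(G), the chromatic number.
χ(G) = 3

Clique number ω(G) = 3 (lower bound: χ ≥ ω).
The clique on [1, 2, 13] has size 3, forcing χ ≥ 3, and the coloring below uses 3 colors, so χ(G) = 3.
A valid 3-coloring: color 1: [2, 6, 10]; color 2: [1, 4, 5]; color 3: [13].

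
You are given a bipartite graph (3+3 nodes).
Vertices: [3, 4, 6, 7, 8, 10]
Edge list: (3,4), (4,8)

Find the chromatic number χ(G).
Clique number ω(G) = 2 (lower bound: χ ≥ ω).
The graph is bipartite (no odd cycle), so 2 colors suffice: χ(G) = 2.
A valid 2-coloring: color 1: [4, 6, 7, 10]; color 2: [3, 8].

χ(G) = 2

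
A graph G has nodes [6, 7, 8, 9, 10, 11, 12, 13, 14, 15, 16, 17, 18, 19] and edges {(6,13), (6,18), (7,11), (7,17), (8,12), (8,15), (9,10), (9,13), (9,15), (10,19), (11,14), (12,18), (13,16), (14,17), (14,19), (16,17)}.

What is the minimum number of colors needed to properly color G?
χ(G) = 3

Clique number ω(G) = 2 (lower bound: χ ≥ ω).
Odd cycle [8, 12, 18, 6, 13, 9, 15] needs 3 colors (χ ≥ 3).
The coloring below uses 3 colors, so χ(G) = 3.
A valid 3-coloring: color 1: [6, 9, 11, 12, 17, 19]; color 2: [7, 8, 10, 13, 14, 18]; color 3: [15, 16].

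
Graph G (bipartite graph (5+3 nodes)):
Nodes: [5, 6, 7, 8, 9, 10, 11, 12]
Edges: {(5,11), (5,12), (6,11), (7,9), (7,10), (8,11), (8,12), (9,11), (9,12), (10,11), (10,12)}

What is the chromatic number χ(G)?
χ(G) = 2

Clique number ω(G) = 2 (lower bound: χ ≥ ω).
The graph is bipartite (no odd cycle), so 2 colors suffice: χ(G) = 2.
A valid 2-coloring: color 1: [7, 11, 12]; color 2: [5, 6, 8, 9, 10].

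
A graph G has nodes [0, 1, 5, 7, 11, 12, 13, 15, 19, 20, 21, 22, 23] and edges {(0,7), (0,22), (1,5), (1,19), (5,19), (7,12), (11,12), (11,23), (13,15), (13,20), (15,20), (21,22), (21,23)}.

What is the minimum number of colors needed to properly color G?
Clique number ω(G) = 3 (lower bound: χ ≥ ω).
The clique on [1, 5, 19] has size 3, forcing χ ≥ 3, and the coloring below uses 3 colors, so χ(G) = 3.
A valid 3-coloring: color 1: [12, 13, 19, 22, 23]; color 2: [0, 5, 11, 15, 21]; color 3: [1, 7, 20].

χ(G) = 3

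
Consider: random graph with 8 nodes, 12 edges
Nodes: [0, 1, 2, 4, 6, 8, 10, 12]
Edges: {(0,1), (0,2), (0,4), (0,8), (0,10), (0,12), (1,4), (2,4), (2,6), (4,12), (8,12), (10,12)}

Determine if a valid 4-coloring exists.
Yes, G is 4-colorable

A valid 4-coloring: color 1: [0, 6]; color 2: [1, 2, 12]; color 3: [4, 8, 10].
(χ(G) = 3 ≤ 4.)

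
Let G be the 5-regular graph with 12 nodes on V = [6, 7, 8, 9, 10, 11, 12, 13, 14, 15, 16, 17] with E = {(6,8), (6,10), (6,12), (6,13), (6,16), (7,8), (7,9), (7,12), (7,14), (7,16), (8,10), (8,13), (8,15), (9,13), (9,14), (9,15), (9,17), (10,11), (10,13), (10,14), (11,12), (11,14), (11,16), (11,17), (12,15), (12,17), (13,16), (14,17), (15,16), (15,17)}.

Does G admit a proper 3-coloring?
No, G is not 3-colorable

The clique on vertices [6, 8, 10, 13] has size 4 > 3, so it alone needs 4 colors.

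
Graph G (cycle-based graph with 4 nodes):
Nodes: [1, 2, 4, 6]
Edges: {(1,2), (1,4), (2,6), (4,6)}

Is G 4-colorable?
A valid 4-coloring: color 1: [2, 4]; color 2: [1, 6].
(χ(G) = 2 ≤ 4.)

Yes, G is 4-colorable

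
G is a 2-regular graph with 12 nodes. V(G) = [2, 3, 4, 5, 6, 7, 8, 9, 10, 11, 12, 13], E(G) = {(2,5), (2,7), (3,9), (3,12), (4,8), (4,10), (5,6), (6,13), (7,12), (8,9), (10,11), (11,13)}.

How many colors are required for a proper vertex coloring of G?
Clique number ω(G) = 2 (lower bound: χ ≥ ω).
The graph is bipartite (no odd cycle), so 2 colors suffice: χ(G) = 2.
A valid 2-coloring: color 1: [2, 4, 6, 9, 11, 12]; color 2: [3, 5, 7, 8, 10, 13].

χ(G) = 2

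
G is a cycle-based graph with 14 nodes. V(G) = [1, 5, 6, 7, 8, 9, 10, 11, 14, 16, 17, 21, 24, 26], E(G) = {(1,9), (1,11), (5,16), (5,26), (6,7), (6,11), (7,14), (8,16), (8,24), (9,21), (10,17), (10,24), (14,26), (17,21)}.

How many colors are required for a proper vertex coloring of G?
χ(G) = 2

Clique number ω(G) = 2 (lower bound: χ ≥ ω).
The graph is bipartite (no odd cycle), so 2 colors suffice: χ(G) = 2.
A valid 2-coloring: color 1: [7, 9, 11, 16, 17, 24, 26]; color 2: [1, 5, 6, 8, 10, 14, 21].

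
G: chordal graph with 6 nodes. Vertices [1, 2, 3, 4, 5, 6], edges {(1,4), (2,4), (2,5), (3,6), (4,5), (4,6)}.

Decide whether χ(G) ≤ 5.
A valid 5-coloring: color 1: [3, 4]; color 2: [1, 5, 6]; color 3: [2].
(χ(G) = 3 ≤ 5.)

Yes, G is 5-colorable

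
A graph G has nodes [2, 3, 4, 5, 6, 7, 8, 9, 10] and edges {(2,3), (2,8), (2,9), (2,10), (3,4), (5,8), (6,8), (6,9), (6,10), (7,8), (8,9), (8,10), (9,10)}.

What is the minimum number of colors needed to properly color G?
χ(G) = 4

Clique number ω(G) = 4 (lower bound: χ ≥ ω).
The clique on [2, 8, 9, 10] has size 4, forcing χ ≥ 4, and the coloring below uses 4 colors, so χ(G) = 4.
A valid 4-coloring: color 1: [3, 8]; color 2: [4, 5, 7, 9]; color 3: [10]; color 4: [2, 6].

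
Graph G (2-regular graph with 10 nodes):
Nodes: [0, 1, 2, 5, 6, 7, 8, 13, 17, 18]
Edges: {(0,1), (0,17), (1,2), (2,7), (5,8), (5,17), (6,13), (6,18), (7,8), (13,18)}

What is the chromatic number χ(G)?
Clique number ω(G) = 3 (lower bound: χ ≥ ω).
The clique on [6, 13, 18] has size 3, forcing χ ≥ 3, and the coloring below uses 3 colors, so χ(G) = 3.
A valid 3-coloring: color 1: [1, 8, 17, 18]; color 2: [0, 5, 7, 13]; color 3: [2, 6].

χ(G) = 3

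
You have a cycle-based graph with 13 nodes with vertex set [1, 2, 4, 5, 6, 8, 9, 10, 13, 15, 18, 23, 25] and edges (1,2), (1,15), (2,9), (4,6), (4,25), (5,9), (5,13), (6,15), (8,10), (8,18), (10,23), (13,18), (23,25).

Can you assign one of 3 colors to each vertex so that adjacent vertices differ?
Yes, G is 3-colorable

A valid 3-coloring: color 1: [1, 5, 6, 10, 18, 25]; color 2: [2, 4, 8, 13, 15, 23]; color 3: [9].
(χ(G) = 3 ≤ 3.)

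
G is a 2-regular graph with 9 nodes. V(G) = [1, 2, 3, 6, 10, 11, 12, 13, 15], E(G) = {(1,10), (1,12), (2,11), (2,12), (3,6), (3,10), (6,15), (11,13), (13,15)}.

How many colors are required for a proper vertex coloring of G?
χ(G) = 3

Clique number ω(G) = 2 (lower bound: χ ≥ ω).
Odd cycle [15, 13, 11, 2, 12, 1, 10, 3, 6] needs 3 colors (χ ≥ 3).
The coloring below uses 3 colors, so χ(G) = 3.
A valid 3-coloring: color 1: [1, 2, 3, 13]; color 2: [6, 10, 11, 12]; color 3: [15].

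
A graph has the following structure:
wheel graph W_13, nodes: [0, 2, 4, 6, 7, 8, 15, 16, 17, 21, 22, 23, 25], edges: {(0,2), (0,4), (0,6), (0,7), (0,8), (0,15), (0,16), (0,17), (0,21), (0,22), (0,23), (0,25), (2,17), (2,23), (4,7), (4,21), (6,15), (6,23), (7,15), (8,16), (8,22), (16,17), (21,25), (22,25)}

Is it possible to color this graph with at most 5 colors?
A valid 5-coloring: color 1: [0]; color 2: [2, 6, 7, 16, 21, 22]; color 3: [4, 8, 15, 17, 23, 25].
(χ(G) = 3 ≤ 5.)

Yes, G is 5-colorable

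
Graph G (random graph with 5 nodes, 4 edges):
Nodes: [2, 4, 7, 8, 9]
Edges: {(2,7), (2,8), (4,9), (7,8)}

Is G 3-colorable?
Yes, G is 3-colorable

A valid 3-coloring: color 1: [4, 7]; color 2: [2, 9]; color 3: [8].
(χ(G) = 3 ≤ 3.)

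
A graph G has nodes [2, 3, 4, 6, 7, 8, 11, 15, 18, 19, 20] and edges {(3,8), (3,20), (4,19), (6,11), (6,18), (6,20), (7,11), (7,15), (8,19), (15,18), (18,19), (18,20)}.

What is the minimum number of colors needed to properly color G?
χ(G) = 3

Clique number ω(G) = 3 (lower bound: χ ≥ ω).
The clique on [6, 18, 20] has size 3, forcing χ ≥ 3, and the coloring below uses 3 colors, so χ(G) = 3.
A valid 3-coloring: color 1: [2, 3, 4, 11, 18]; color 2: [7, 19, 20]; color 3: [6, 8, 15].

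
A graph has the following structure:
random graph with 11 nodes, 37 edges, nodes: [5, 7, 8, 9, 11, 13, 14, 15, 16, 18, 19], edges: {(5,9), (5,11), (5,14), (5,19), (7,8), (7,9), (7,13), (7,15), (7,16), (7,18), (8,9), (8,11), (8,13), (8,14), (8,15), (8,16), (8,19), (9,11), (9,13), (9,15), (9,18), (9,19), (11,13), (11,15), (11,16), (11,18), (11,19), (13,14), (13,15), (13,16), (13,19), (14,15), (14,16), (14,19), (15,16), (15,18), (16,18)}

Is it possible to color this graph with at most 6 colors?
Yes, G is 6-colorable

A valid 6-coloring: color 1: [7, 11, 14]; color 2: [15, 19]; color 3: [5, 13, 18]; color 4: [9, 16]; color 5: [8].
(χ(G) = 5 ≤ 6.)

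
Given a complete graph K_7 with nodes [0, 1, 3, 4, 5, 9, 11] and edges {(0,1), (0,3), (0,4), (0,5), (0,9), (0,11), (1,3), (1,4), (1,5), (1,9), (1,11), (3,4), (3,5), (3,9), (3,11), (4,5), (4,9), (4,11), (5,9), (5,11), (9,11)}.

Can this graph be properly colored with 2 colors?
The clique on vertices [0, 1, 3, 4, 5, 9, 11] has size 7 > 2, so it alone needs 7 colors.

No, G is not 2-colorable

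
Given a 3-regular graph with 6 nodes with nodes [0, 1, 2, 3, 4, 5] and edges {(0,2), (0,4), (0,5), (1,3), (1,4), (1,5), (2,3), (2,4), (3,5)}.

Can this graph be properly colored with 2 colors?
No, G is not 2-colorable

The clique on vertices [0, 2, 4] has size 3 > 2, so it alone needs 3 colors.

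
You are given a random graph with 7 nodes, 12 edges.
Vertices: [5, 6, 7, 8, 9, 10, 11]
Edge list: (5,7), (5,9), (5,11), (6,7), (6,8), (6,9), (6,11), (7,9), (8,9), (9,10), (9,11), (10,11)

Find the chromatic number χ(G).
Clique number ω(G) = 3 (lower bound: χ ≥ ω).
The clique on [9, 10, 11] has size 3, forcing χ ≥ 3, and the coloring below uses 3 colors, so χ(G) = 3.
A valid 3-coloring: color 1: [9]; color 2: [7, 8, 11]; color 3: [5, 6, 10].

χ(G) = 3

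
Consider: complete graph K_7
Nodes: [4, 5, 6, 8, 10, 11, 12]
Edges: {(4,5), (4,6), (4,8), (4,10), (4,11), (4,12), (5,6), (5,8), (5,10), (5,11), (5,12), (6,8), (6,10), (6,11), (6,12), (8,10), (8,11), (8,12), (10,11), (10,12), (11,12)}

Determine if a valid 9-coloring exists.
A valid 9-coloring: color 1: [12]; color 2: [5]; color 3: [6]; color 4: [10]; color 5: [4]; color 6: [8]; color 7: [11].
(χ(G) = 7 ≤ 9.)

Yes, G is 9-colorable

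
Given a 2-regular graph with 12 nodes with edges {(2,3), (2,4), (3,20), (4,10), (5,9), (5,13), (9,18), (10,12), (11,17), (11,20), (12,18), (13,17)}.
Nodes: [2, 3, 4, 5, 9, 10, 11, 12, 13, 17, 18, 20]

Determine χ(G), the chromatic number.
χ(G) = 2

Clique number ω(G) = 2 (lower bound: χ ≥ ω).
The graph is bipartite (no odd cycle), so 2 colors suffice: χ(G) = 2.
A valid 2-coloring: color 1: [3, 4, 9, 11, 12, 13]; color 2: [2, 5, 10, 17, 18, 20].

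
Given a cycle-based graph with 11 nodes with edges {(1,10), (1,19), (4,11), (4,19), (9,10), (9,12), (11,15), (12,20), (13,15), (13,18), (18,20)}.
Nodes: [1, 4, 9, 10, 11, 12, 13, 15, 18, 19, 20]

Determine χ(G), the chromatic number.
Clique number ω(G) = 2 (lower bound: χ ≥ ω).
Odd cycle [1, 19, 4, 11, 15, 13, 18, 20, 12, 9, 10] needs 3 colors (χ ≥ 3).
The coloring below uses 3 colors, so χ(G) = 3.
A valid 3-coloring: color 1: [1, 4, 9, 15, 18]; color 2: [10, 11, 13, 19, 20]; color 3: [12].

χ(G) = 3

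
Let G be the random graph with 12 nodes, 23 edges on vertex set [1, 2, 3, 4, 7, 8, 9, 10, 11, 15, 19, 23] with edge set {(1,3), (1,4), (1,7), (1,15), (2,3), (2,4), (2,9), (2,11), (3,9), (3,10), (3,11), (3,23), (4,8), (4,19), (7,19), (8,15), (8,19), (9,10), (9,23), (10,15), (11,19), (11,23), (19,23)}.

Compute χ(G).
Clique number ω(G) = 3 (lower bound: χ ≥ ω).
The clique on [2, 3, 11] has size 3, forcing χ ≥ 3, and the coloring below uses 3 colors, so χ(G) = 3.
A valid 3-coloring: color 1: [3, 15, 19]; color 2: [1, 2, 8, 10, 23]; color 3: [4, 7, 9, 11].

χ(G) = 3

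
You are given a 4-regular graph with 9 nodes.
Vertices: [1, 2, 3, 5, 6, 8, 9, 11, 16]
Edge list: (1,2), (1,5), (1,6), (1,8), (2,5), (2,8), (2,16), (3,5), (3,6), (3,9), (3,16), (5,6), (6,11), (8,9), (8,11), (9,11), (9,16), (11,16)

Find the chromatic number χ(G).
Clique number ω(G) = 3 (lower bound: χ ≥ ω).
The clique on [1, 2, 8] has size 3, forcing χ ≥ 3, and the coloring below uses 3 colors, so χ(G) = 3.
A valid 3-coloring: color 1: [5, 8, 16]; color 2: [1, 3, 11]; color 3: [2, 6, 9].

χ(G) = 3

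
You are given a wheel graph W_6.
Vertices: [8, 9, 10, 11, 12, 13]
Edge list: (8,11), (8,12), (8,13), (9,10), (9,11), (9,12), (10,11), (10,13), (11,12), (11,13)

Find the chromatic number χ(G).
χ(G) = 4

Clique number ω(G) = 3 (lower bound: χ ≥ ω).
Odd cycle [12, 9, 10, 13, 8] needs 3 colors (χ ≥ 3).
Vertex 11 is adjacent to every vertex of [8, 9, 10, 12, 13], which already need 3 colors among themselves, so 11 needs a new color (χ ≥ 4).
The coloring below uses 4 colors, so χ(G) = 4.
A valid 4-coloring: color 1: [11]; color 2: [12, 13]; color 3: [8, 9]; color 4: [10].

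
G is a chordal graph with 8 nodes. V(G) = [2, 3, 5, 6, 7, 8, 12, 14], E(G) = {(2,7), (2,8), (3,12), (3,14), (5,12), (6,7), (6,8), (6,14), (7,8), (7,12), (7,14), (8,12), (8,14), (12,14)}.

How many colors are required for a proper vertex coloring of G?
χ(G) = 4

Clique number ω(G) = 4 (lower bound: χ ≥ ω).
The clique on [7, 8, 12, 14] has size 4, forcing χ ≥ 4, and the coloring below uses 4 colors, so χ(G) = 4.
A valid 4-coloring: color 1: [2, 6, 12]; color 2: [3, 5, 7]; color 3: [8]; color 4: [14].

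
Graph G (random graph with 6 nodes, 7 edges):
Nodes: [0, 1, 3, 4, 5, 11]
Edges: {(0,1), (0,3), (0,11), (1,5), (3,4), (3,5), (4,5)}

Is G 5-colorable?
Yes, G is 5-colorable

A valid 5-coloring: color 1: [0, 5]; color 2: [1, 3, 11]; color 3: [4].
(χ(G) = 3 ≤ 5.)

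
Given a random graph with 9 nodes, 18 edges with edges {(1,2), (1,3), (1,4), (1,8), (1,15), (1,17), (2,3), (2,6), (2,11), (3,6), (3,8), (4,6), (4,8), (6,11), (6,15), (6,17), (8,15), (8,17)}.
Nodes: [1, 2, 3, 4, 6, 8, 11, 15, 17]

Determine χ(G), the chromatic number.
χ(G) = 3

Clique number ω(G) = 3 (lower bound: χ ≥ ω).
The clique on [1, 8, 17] has size 3, forcing χ ≥ 3, and the coloring below uses 3 colors, so χ(G) = 3.
A valid 3-coloring: color 1: [1, 6]; color 2: [3, 4, 11, 15, 17]; color 3: [2, 8].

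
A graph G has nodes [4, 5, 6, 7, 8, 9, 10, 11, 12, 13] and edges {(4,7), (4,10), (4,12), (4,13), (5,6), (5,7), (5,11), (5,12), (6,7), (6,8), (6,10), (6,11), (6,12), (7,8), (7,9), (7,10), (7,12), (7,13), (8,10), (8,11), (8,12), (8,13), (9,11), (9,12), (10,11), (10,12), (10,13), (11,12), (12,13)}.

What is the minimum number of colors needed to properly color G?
χ(G) = 5

Clique number ω(G) = 5 (lower bound: χ ≥ ω).
The clique on [6, 8, 10, 11, 12] has size 5, forcing χ ≥ 5, and the coloring below uses 5 colors, so χ(G) = 5.
A valid 5-coloring: color 1: [12]; color 2: [7, 11]; color 3: [5, 9, 10]; color 4: [4, 8]; color 5: [6, 13].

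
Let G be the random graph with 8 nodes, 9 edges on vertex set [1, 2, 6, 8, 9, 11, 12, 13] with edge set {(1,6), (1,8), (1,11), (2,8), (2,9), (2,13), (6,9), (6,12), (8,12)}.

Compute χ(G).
Clique number ω(G) = 2 (lower bound: χ ≥ ω).
Odd cycle [2, 8, 1, 6, 9] needs 3 colors (χ ≥ 3).
The coloring below uses 3 colors, so χ(G) = 3.
A valid 3-coloring: color 1: [6, 8, 11, 13]; color 2: [1, 2, 12]; color 3: [9].

χ(G) = 3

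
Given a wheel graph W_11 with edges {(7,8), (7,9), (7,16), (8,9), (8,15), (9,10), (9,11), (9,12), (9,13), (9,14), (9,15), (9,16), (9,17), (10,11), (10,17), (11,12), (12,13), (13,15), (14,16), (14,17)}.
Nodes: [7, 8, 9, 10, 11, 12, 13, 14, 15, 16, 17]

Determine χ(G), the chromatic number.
χ(G) = 3

Clique number ω(G) = 3 (lower bound: χ ≥ ω).
The clique on [7, 8, 9] has size 3, forcing χ ≥ 3, and the coloring below uses 3 colors, so χ(G) = 3.
A valid 3-coloring: color 1: [9]; color 2: [8, 11, 13, 16, 17]; color 3: [7, 10, 12, 14, 15].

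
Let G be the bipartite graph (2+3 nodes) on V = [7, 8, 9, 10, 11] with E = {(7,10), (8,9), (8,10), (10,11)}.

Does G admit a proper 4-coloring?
Yes, G is 4-colorable

A valid 4-coloring: color 1: [9, 10]; color 2: [7, 8, 11].
(χ(G) = 2 ≤ 4.)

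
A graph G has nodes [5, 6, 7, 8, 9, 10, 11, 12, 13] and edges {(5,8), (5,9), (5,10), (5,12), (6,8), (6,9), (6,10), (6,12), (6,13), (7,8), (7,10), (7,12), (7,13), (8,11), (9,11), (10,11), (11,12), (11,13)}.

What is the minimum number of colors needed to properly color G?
Clique number ω(G) = 2 (lower bound: χ ≥ ω).
The graph is bipartite (no odd cycle), so 2 colors suffice: χ(G) = 2.
A valid 2-coloring: color 1: [5, 6, 7, 11]; color 2: [8, 9, 10, 12, 13].

χ(G) = 2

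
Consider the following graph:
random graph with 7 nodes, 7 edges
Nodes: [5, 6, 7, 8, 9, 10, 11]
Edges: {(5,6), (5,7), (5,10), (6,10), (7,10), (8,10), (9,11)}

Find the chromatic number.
Clique number ω(G) = 3 (lower bound: χ ≥ ω).
The clique on [5, 6, 10] has size 3, forcing χ ≥ 3, and the coloring below uses 3 colors, so χ(G) = 3.
A valid 3-coloring: color 1: [10, 11]; color 2: [5, 8, 9]; color 3: [6, 7].

χ(G) = 3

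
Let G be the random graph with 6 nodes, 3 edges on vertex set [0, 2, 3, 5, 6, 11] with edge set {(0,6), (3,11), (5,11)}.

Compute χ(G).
Clique number ω(G) = 2 (lower bound: χ ≥ ω).
The graph is bipartite (no odd cycle), so 2 colors suffice: χ(G) = 2.
A valid 2-coloring: color 1: [0, 2, 11]; color 2: [3, 5, 6].

χ(G) = 2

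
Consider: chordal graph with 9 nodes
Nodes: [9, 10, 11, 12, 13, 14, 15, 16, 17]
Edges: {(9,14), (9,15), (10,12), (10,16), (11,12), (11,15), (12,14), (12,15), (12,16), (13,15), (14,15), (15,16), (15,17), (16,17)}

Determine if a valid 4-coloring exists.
A valid 4-coloring: color 1: [10, 15]; color 2: [9, 12, 13, 17]; color 3: [11, 14, 16].
(χ(G) = 3 ≤ 4.)

Yes, G is 4-colorable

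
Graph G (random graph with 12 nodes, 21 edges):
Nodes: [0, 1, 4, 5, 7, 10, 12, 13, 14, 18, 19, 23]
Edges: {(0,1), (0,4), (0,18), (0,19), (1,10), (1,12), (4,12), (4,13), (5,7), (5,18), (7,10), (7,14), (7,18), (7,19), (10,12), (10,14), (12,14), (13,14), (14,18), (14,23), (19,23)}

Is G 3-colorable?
Yes, G is 3-colorable

A valid 3-coloring: color 1: [1, 4, 5, 14, 19]; color 2: [0, 7, 12, 13, 23]; color 3: [10, 18].
(χ(G) = 3 ≤ 3.)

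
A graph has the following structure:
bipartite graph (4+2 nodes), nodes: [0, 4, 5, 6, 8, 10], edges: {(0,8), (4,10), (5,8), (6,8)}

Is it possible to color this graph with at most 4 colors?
A valid 4-coloring: color 1: [4, 8]; color 2: [0, 5, 6, 10].
(χ(G) = 2 ≤ 4.)

Yes, G is 4-colorable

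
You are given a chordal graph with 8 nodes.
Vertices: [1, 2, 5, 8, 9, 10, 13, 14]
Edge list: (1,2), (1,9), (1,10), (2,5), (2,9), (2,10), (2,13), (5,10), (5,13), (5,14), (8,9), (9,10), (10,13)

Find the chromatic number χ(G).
χ(G) = 4

Clique number ω(G) = 4 (lower bound: χ ≥ ω).
The clique on [1, 2, 9, 10] has size 4, forcing χ ≥ 4, and the coloring below uses 4 colors, so χ(G) = 4.
A valid 4-coloring: color 1: [2, 8, 14]; color 2: [10]; color 3: [5, 9]; color 4: [1, 13].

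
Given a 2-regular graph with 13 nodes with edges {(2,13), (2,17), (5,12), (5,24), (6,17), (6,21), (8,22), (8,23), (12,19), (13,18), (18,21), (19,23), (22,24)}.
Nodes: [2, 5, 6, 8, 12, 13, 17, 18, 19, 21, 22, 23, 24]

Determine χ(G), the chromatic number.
Clique number ω(G) = 2 (lower bound: χ ≥ ω).
Odd cycle [19, 12, 5, 24, 22, 8, 23] needs 3 colors (χ ≥ 3).
The coloring below uses 3 colors, so χ(G) = 3.
A valid 3-coloring: color 1: [8, 13, 17, 19, 21, 24]; color 2: [2, 6, 12, 18, 22, 23]; color 3: [5].

χ(G) = 3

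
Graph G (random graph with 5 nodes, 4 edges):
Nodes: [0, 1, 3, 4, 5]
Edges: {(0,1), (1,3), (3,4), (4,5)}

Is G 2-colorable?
A valid 2-coloring: color 1: [1, 4]; color 2: [0, 3, 5].
(χ(G) = 2 ≤ 2.)

Yes, G is 2-colorable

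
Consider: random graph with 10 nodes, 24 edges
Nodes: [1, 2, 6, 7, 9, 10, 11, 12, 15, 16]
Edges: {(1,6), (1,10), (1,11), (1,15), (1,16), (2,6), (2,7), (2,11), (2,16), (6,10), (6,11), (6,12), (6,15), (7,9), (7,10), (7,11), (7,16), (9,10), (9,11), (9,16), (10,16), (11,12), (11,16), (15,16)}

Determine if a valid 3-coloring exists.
The clique on vertices [7, 9, 10, 16] has size 4 > 3, so it alone needs 4 colors.

No, G is not 3-colorable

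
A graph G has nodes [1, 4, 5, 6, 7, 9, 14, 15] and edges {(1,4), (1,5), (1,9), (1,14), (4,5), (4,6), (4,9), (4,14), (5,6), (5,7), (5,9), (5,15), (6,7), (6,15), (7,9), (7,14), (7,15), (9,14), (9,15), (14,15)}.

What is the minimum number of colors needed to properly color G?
Clique number ω(G) = 4 (lower bound: χ ≥ ω).
The clique on [1, 4, 5, 9] has size 4, forcing χ ≥ 4, and the coloring below uses 4 colors, so χ(G) = 4.
A valid 4-coloring: color 1: [6, 9]; color 2: [5, 14]; color 3: [4, 7]; color 4: [1, 15].

χ(G) = 4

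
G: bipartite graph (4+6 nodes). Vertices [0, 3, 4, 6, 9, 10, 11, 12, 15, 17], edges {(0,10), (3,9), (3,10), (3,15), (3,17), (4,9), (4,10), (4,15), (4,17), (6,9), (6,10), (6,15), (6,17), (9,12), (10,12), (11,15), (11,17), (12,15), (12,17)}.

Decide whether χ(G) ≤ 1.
No, G is not 1-colorable

Edge (3,9) forces its endpoints to differ, so 1 color is not enough.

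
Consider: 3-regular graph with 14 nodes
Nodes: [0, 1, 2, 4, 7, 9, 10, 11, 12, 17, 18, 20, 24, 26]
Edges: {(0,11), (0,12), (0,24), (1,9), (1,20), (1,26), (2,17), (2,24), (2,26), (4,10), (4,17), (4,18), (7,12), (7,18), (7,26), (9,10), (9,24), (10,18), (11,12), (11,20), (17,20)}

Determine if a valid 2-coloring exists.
The clique on vertices [0, 11, 12] has size 3 > 2, so it alone needs 3 colors.

No, G is not 2-colorable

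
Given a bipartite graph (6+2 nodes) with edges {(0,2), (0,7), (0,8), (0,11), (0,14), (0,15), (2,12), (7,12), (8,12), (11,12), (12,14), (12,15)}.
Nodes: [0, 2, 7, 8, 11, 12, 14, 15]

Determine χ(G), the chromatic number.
Clique number ω(G) = 2 (lower bound: χ ≥ ω).
The graph is bipartite (no odd cycle), so 2 colors suffice: χ(G) = 2.
A valid 2-coloring: color 1: [0, 12]; color 2: [2, 7, 8, 11, 14, 15].

χ(G) = 2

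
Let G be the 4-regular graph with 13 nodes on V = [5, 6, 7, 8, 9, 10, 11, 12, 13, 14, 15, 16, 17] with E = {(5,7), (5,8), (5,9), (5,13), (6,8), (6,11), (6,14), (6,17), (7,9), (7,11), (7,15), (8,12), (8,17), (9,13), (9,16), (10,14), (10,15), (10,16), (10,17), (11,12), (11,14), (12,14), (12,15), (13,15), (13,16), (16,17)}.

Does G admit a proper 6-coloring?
Yes, G is 6-colorable

A valid 6-coloring: color 1: [6, 9, 10, 12]; color 2: [8, 11, 15, 16]; color 3: [5, 14, 17]; color 4: [7, 13].
(χ(G) = 4 ≤ 6.)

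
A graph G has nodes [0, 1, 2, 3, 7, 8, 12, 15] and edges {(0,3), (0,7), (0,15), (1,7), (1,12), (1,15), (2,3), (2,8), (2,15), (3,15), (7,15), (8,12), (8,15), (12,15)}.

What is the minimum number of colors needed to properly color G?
Clique number ω(G) = 3 (lower bound: χ ≥ ω).
Odd cycle [7, 0, 3, 2, 8, 12, 1] needs 3 colors (χ ≥ 3).
Vertex 15 is adjacent to every vertex of [0, 1, 2, 3, 7, 8, 12], which already need 3 colors among themselves, so 15 needs a new color (χ ≥ 4).
The coloring below uses 4 colors, so χ(G) = 4.
A valid 4-coloring: color 1: [15]; color 2: [3, 7, 12]; color 3: [0, 1, 2]; color 4: [8].

χ(G) = 4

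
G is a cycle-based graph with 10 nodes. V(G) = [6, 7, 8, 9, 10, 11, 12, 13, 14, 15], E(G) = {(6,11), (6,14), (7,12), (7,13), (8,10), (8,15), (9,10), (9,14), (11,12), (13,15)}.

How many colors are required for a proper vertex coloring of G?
χ(G) = 2

Clique number ω(G) = 2 (lower bound: χ ≥ ω).
The graph is bipartite (no odd cycle), so 2 colors suffice: χ(G) = 2.
A valid 2-coloring: color 1: [6, 8, 9, 12, 13]; color 2: [7, 10, 11, 14, 15].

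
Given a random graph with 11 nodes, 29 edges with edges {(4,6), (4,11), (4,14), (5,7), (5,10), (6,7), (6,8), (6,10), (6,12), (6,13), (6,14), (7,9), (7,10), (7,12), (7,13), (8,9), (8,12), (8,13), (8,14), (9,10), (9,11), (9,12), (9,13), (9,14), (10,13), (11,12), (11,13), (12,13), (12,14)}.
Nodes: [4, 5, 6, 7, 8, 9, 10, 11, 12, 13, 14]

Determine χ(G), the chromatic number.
χ(G) = 4

Clique number ω(G) = 4 (lower bound: χ ≥ ω).
The clique on [7, 9, 10, 13] has size 4, forcing χ ≥ 4, and the coloring below uses 4 colors, so χ(G) = 4.
A valid 4-coloring: color 1: [5, 6, 9]; color 2: [13, 14]; color 3: [4, 10, 12]; color 4: [7, 8, 11].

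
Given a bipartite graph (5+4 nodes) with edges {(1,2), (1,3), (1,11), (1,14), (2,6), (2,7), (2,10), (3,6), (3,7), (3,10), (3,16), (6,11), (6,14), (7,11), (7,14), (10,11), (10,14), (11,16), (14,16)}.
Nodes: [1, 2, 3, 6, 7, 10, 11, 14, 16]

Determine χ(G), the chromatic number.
χ(G) = 2

Clique number ω(G) = 2 (lower bound: χ ≥ ω).
The graph is bipartite (no odd cycle), so 2 colors suffice: χ(G) = 2.
A valid 2-coloring: color 1: [2, 3, 11, 14]; color 2: [1, 6, 7, 10, 16].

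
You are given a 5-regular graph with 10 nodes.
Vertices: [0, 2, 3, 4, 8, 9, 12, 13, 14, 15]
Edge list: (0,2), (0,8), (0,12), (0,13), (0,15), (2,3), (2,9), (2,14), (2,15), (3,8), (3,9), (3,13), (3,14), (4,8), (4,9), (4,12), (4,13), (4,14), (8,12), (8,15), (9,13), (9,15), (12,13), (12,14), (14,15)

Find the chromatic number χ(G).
χ(G) = 4

Clique number ω(G) = 3 (lower bound: χ ≥ ω).
Suppose a proper 3-coloring c exists. The clique [0, 2, 15] takes 3 distinct colors; by symmetry let c(0) = 1, c(2) = 2, c(15) = 3.
- Vertex 8: neighbors [0, 15] already have colors [1, 3] ⇒ c(8) = 2.
- Vertex 9: neighbors [2, 15] already have colors [2, 3] ⇒ c(9) = 1.
- Vertex 4: neighbors [9, 8] already have colors [1, 2] ⇒ c(4) = 3.
- Vertex 12: neighbors [0, 8, 4] already have colors [1, 2, 3] — all 3 colors blocked. Contradiction.
The forced assignments end in a contradiction, so G has no proper 3-coloring (χ ≥ 4).
The coloring below uses 4 colors, so χ(G) = 4.
A valid 4-coloring: color 1: [3, 4, 15]; color 2: [9, 12]; color 3: [2, 8, 13]; color 4: [0, 14].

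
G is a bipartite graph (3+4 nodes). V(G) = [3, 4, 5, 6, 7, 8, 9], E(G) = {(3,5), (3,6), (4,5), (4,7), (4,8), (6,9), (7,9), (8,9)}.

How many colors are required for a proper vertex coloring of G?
Clique number ω(G) = 2 (lower bound: χ ≥ ω).
The graph is bipartite (no odd cycle), so 2 colors suffice: χ(G) = 2.
A valid 2-coloring: color 1: [3, 4, 9]; color 2: [5, 6, 7, 8].

χ(G) = 2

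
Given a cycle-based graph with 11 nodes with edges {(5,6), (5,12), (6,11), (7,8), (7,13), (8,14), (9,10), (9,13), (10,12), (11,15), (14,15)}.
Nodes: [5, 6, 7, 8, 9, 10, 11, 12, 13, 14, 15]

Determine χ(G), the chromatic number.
Clique number ω(G) = 2 (lower bound: χ ≥ ω).
Odd cycle [14, 15, 11, 6, 5, 12, 10, 9, 13, 7, 8] needs 3 colors (χ ≥ 3).
The coloring below uses 3 colors, so χ(G) = 3.
A valid 3-coloring: color 1: [5, 7, 10, 11, 14]; color 2: [6, 8, 9, 12, 15]; color 3: [13].

χ(G) = 3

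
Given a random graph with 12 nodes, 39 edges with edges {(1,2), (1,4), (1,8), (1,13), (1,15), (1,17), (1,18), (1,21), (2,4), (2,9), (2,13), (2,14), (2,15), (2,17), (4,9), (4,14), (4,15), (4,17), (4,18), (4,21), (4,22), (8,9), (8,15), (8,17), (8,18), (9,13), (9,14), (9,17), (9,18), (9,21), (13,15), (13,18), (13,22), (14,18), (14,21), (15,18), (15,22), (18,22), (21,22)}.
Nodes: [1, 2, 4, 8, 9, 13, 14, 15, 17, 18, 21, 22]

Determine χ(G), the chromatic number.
Clique number ω(G) = 4 (lower bound: χ ≥ ω).
The clique on [1, 8, 15, 18] has size 4, forcing χ ≥ 4, and the coloring below uses 4 colors, so χ(G) = 4.
A valid 4-coloring: color 1: [4, 8, 13]; color 2: [1, 9, 22]; color 3: [2, 18, 21]; color 4: [14, 15, 17].

χ(G) = 4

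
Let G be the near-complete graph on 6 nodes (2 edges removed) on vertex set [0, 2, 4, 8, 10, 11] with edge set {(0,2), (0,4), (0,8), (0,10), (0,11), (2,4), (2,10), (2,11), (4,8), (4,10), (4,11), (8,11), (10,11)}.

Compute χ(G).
Clique number ω(G) = 5 (lower bound: χ ≥ ω).
The clique on [0, 2, 4, 10, 11] has size 5, forcing χ ≥ 5, and the coloring below uses 5 colors, so χ(G) = 5.
A valid 5-coloring: color 1: [0]; color 2: [4]; color 3: [11]; color 4: [2, 8]; color 5: [10].

χ(G) = 5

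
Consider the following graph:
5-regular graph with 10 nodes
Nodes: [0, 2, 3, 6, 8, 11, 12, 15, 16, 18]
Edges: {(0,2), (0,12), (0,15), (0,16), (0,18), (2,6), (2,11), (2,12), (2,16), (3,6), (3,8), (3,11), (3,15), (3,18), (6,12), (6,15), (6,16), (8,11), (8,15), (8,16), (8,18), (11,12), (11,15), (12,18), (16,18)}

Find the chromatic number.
Clique number ω(G) = 4 (lower bound: χ ≥ ω).
The clique on [3, 8, 11, 15] has size 4, forcing χ ≥ 4, and the coloring below uses 4 colors, so χ(G) = 4.
A valid 4-coloring: color 1: [3, 12, 16]; color 2: [0, 6, 11]; color 3: [2, 15, 18]; color 4: [8].

χ(G) = 4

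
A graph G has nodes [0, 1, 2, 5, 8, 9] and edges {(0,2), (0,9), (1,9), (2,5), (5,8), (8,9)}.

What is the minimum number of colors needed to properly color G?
Clique number ω(G) = 2 (lower bound: χ ≥ ω).
Odd cycle [8, 9, 0, 2, 5] needs 3 colors (χ ≥ 3).
The coloring below uses 3 colors, so χ(G) = 3.
A valid 3-coloring: color 1: [5, 9]; color 2: [1, 2, 8]; color 3: [0].

χ(G) = 3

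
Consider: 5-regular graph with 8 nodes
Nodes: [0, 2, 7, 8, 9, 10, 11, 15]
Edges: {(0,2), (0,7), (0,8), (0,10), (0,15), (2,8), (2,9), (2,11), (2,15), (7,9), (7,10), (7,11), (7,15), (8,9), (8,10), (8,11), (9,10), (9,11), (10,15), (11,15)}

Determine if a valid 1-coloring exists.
No, G is not 1-colorable

The clique on vertices [0, 7, 10, 15] has size 4 > 1, so it alone needs 4 colors.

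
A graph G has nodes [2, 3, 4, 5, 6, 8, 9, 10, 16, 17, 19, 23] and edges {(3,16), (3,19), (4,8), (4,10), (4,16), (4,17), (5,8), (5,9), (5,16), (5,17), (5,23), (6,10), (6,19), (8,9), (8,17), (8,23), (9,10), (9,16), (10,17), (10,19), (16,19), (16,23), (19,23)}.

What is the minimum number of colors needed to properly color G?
Clique number ω(G) = 3 (lower bound: χ ≥ ω).
The clique on [6, 10, 19] has size 3, forcing χ ≥ 3, and the coloring below uses 3 colors, so χ(G) = 3.
A valid 3-coloring: color 1: [2, 8, 10, 16]; color 2: [4, 5, 19]; color 3: [3, 6, 9, 17, 23].

χ(G) = 3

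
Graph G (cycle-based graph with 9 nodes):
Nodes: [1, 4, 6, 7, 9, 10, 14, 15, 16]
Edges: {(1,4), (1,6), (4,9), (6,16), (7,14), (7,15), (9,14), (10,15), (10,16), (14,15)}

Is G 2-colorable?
No, G is not 2-colorable

The clique on vertices [7, 14, 15] has size 3 > 2, so it alone needs 3 colors.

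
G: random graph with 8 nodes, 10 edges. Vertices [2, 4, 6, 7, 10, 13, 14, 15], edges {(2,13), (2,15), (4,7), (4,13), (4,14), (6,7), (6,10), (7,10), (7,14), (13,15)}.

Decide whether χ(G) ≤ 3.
Yes, G is 3-colorable

A valid 3-coloring: color 1: [7, 13]; color 2: [4, 6, 15]; color 3: [2, 10, 14].
(χ(G) = 3 ≤ 3.)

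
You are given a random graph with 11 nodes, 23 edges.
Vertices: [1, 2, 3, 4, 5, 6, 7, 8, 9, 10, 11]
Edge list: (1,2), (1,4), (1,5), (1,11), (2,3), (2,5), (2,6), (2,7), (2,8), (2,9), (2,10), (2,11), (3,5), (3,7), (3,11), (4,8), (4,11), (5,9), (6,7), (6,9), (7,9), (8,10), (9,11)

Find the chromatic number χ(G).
χ(G) = 4

Clique number ω(G) = 4 (lower bound: χ ≥ ω).
The clique on [2, 6, 7, 9] has size 4, forcing χ ≥ 4, and the coloring below uses 4 colors, so χ(G) = 4.
A valid 4-coloring: color 1: [2, 4]; color 2: [1, 3, 9, 10]; color 3: [5, 7, 8, 11]; color 4: [6].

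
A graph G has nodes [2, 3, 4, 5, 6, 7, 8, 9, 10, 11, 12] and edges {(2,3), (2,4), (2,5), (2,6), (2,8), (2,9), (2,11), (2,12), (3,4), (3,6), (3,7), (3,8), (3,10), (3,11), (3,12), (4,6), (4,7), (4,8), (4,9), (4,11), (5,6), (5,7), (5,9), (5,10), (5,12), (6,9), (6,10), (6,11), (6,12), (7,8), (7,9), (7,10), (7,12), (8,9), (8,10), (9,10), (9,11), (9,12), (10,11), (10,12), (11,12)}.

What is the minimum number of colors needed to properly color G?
χ(G) = 5

Clique number ω(G) = 5 (lower bound: χ ≥ ω).
The clique on [2, 6, 9, 11, 12] has size 5, forcing χ ≥ 5, and the coloring below uses 5 colors, so χ(G) = 5.
A valid 5-coloring: color 1: [3, 9]; color 2: [2, 10]; color 3: [6, 7]; color 4: [4, 12]; color 5: [5, 8, 11].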